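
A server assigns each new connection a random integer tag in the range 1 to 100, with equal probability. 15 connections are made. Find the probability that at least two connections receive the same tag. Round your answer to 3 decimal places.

It's easier to compute the probability that all 15 are distinct.
P(all distinct) = 100/100 · 99/100 · ··· · 86/100 ≈ 0.331.
So the probability of at least one match is 1 − 0.331 = 0.669.

0.669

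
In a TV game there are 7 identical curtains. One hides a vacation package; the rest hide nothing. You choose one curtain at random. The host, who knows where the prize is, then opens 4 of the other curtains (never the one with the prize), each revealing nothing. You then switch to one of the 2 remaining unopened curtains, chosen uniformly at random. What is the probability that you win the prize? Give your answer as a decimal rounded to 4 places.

0.4286

Your original curtain holds the prize with probability 1/7, so the other 6 collectively hold it with probability 6/7.
The host can always find 4 empty curtains to open, so the reveals don't change that 6/7; it is now spread over the 2 remaining unopened curtains.
P(win by switching) = (6/7) · (1/2) = 3/7 ≈ 0.4286.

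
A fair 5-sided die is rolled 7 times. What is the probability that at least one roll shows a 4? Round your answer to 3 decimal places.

0.790

P(no roll shows a 4) = (4/5)^7 ≈ 0.210.
P(at least one) = 1 − 0.210 = 0.790.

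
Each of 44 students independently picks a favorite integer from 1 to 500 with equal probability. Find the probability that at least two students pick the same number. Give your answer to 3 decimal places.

It's easier to compute the probability that all 44 are distinct.
P(all distinct) = 500/500 · 499/500 · ··· · 457/500 ≈ 0.142.
So the probability of at least one match is 1 − 0.142 = 0.858.

0.858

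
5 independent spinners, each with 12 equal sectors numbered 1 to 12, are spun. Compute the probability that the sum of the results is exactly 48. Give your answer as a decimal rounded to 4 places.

There are 12^5 = 248832 equally likely outcomes.
The number of ordered 5-tuples from {1,…,12} summing to 48 is 1815.
P(sum = 48) = 1815/248832 = 605/82944 ≈ 0.0073.

0.0073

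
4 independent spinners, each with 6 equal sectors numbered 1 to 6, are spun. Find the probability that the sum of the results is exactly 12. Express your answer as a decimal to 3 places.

There are 6^4 = 1296 equally likely outcomes.
The number of ordered 4-tuples from {1,…,6} summing to 12 is 125.
P(sum = 12) = 125/1296 ≈ 0.096.

0.096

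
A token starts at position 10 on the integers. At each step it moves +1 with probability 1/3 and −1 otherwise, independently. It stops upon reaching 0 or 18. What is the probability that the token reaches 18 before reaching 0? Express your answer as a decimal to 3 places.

0.004

Let r = q/p = (2/3)/(1/3) = 2. The recurrence P(i) = p·P(i+1) + q·P(i−1) with P(0)=0, P(18)=1 gives P(i) = (1 − r^i)/(1 − r^18).
P(10) = (1 − (2)^10) / (1 − (2)^18) = 341/87381 ≈ 0.004.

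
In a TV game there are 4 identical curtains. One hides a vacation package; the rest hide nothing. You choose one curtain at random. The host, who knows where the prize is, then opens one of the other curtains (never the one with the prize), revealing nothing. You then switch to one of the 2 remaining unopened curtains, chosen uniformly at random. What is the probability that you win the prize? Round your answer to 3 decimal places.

0.375

Your original curtain holds the prize with probability 1/4, so the other 3 collectively hold it with probability 3/4.
The host can always find an empty curtain to open, so this doesn't change that 3/4; it is now spread over the 2 remaining unopened curtains.
P(win by switching) = (3/4) · (1/2) = 3/8 ≈ 0.375.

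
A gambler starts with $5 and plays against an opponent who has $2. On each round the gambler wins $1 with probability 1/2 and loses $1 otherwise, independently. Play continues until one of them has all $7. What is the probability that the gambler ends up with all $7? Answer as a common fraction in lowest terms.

5/7

With a fair step, P(i) = ½P(i−1) + ½P(i+1) with P(0)=0, P(7)=1 has the linear solution P(i) = i/7.
P(5) = 5/7.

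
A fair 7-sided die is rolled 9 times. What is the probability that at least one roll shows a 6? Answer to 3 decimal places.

0.750

P(no roll shows a 6) = (6/7)^9 ≈ 0.250.
P(at least one) = 1 − 0.250 = 0.750.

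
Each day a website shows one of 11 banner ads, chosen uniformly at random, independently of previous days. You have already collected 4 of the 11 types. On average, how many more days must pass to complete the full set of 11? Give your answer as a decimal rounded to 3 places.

28.521

Starting from 4 distinct types, each trial gives a new one with probability (11−i)/11 when i types are held, so the wait for the next new type is 11/(11−i).
E = 11/7 + 11/6 + 11/5 + 11/4 + 11/3 + 11/2 + 11/1 = 3993/140 ≈ 28.521.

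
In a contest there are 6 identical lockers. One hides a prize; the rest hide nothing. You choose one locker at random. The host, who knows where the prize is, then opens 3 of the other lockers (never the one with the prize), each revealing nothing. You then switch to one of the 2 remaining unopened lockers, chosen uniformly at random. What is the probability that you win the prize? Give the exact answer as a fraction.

5/12

Your original locker holds the prize with probability 1/6, so the other 5 collectively hold it with probability 5/6.
The host can always find 3 empty lockers to open, so the reveals don't change that 5/6; it is now spread over the 2 remaining unopened lockers.
P(win by switching) = (5/6) · (1/2) = 5/12.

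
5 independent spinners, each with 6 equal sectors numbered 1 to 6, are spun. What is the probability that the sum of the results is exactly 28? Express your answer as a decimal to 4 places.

There are 6^5 = 7776 equally likely outcomes.
The number of ordered 5-tuples from {1,…,6} summing to 28 is 15.
P(sum = 28) = 15/7776 = 5/2592 ≈ 0.0019.

0.0019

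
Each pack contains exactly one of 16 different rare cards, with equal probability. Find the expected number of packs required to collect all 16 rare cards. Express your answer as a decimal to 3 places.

After i distinct types are collected, each trial gives a new one with probability (16−i)/16, so the expected wait for the next new type is 16/(16−i).
E = 16/16 + 16/15 + 16/14 + 16/13 + 16/12 + 16/11 + 16/10 + 16/9 + 16/8 + 16/7 + 16/6 + 16/5 + 16/4 + 16/3 + 16/2 + 16/1 = 2436559/45045 ≈ 54.092.

54.092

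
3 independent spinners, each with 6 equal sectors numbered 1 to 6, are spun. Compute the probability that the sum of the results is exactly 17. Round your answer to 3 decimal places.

0.014

There are 6^3 = 216 equally likely outcomes.
The number of ordered 3-tuples from {1,…,6} summing to 17 is 3.
P(sum = 17) = 3/216 = 1/72 ≈ 0.014.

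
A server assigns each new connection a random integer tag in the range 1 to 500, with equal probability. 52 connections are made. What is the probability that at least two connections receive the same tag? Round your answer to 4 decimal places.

It's easier to compute the probability that all 52 are distinct.
P(all distinct) = 500/500 · 499/500 · ··· · 449/500 ≈ 0.0641.
So the probability of at least one match is 1 − 0.0641 = 0.9359.

0.9359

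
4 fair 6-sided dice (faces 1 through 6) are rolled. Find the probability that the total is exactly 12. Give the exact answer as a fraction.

125/1296

There are 6^4 = 1296 equally likely outcomes.
The number of ordered 4-tuples from {1,…,6} summing to 12 is 125.
P(sum = 12) = 125/1296.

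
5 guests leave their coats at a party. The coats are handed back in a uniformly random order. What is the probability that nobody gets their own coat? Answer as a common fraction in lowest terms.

11/30

This is the derangement probability: permutations of 5 with no fixed point.
D(5) = 5! · (1 − 1/1! + 1/2! − ··· + (−1)^5/5!) = 44.
P = 44/120 = 11/30.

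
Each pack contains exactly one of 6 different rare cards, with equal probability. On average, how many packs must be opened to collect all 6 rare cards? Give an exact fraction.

147/10

After i distinct types are collected, each trial gives a new one with probability (6−i)/6, so the expected wait for the next new type is 6/(6−i).
E = 6/6 + 6/5 + 6/4 + 6/3 + 6/2 + 6/1 = 147/10.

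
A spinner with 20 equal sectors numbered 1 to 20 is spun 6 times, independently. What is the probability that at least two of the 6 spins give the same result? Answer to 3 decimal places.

0.564

P(all 6 different) = 20/20 · 19/20 · ··· · 15/20 ≈ 0.436.
P(at least two equal) = 1 − 0.436 = 0.564.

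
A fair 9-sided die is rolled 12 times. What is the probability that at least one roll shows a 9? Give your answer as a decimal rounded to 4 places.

0.7567

P(no roll shows a 9) = (8/9)^12 ≈ 0.2433.
P(at least one) = 1 − 0.2433 = 0.7567.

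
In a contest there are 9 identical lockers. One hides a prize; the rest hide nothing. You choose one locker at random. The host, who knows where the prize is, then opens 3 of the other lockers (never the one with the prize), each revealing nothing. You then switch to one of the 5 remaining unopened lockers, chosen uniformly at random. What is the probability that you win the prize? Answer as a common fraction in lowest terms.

8/45

Your original locker holds the prize with probability 1/9, so the other 8 collectively hold it with probability 8/9.
The host can always find 3 empty lockers to open, so the reveals don't change that 8/9; it is now spread over the 5 remaining unopened lockers.
P(win by switching) = (8/9) · (1/5) = 8/45.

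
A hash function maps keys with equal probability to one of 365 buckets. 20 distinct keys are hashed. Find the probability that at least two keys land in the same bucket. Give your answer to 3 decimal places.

It's easier to compute the probability that all 20 are distinct.
P(all distinct) = 365/365 · 364/365 · ··· · 346/365 ≈ 0.589.
So the probability of at least one match is 1 − 0.589 = 0.411.

0.411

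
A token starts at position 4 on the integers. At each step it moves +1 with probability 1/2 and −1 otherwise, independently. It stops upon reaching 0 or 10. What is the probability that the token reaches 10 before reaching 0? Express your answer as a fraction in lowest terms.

With a fair step, P(i) = ½P(i−1) + ½P(i+1) with P(0)=0, P(10)=1 has the linear solution P(i) = i/10.
P(4) = 4/10 = 2/5.

2/5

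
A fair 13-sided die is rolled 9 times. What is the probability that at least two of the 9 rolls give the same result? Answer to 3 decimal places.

0.976

P(all 9 different) = 13/13 · 12/13 · ··· · 5/13 ≈ 0.024.
P(at least two equal) = 1 − 0.024 = 0.976.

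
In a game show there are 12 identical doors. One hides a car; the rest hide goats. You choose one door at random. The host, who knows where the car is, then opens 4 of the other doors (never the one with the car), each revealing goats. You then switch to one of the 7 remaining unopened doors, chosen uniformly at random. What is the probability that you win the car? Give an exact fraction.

11/84

Your original door holds the car with probability 1/12, so the other 11 collectively hold it with probability 11/12.
The host can always find 4 empty doors to open, so the reveals don't change that 11/12; it is now spread over the 7 remaining unopened doors.
P(win by switching) = (11/12) · (1/7) = 11/84.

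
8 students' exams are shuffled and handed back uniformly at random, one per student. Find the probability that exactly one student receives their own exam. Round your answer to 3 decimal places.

0.368

Choose which one is fixed: C(8,1) = 8 ways.
The remaining 7 must have no fixed point: D(7) = 1854.
P = 8·1854/40320 = 103/280 ≈ 0.368.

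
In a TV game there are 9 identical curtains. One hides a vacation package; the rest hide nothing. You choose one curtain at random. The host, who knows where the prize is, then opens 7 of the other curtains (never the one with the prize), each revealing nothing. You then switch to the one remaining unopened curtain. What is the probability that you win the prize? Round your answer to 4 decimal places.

Your original curtain holds the prize with probability 1/9, so the other 8 collectively hold it with probability 8/9.
The host can always find 7 empty curtains to open, so the reveals don't change that 8/9; it is now spread over the 1 remaining unopened curtain.
P(win by switching) = (8/9) · (1/1) = 8/9 ≈ 0.8889.

0.8889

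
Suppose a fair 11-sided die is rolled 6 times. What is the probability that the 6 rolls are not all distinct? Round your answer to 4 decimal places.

0.8122

P(all 6 different) = 11/11 · 10/11 · ··· · 6/11 ≈ 0.1878.
P(at least two equal) = 1 − 0.1878 = 0.8122.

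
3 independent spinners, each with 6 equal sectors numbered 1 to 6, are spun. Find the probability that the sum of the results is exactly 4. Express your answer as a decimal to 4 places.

There are 6^3 = 216 equally likely outcomes.
The number of ordered 3-tuples from {1,…,6} summing to 4 is 3.
P(sum = 4) = 3/216 = 1/72 ≈ 0.0139.

0.0139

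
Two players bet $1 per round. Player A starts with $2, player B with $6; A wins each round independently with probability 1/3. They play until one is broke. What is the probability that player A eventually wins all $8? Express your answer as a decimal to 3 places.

Let r = q/p = (2/3)/(1/3) = 2. The recurrence P(i) = p·P(i+1) + q·P(i−1) with P(0)=0, P(8)=1 gives P(i) = (1 − r^i)/(1 − r^8).
P(2) = (1 − (2)^2) / (1 − (2)^8) = 1/85 ≈ 0.012.

0.012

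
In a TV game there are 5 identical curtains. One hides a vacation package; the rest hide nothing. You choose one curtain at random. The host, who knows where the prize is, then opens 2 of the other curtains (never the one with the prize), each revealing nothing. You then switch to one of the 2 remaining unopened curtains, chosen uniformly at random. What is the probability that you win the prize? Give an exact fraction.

Your original curtain holds the prize with probability 1/5, so the other 4 collectively hold it with probability 4/5.
The host can always find 2 empty curtains to open, so the reveals don't change that 4/5; it is now spread over the 2 remaining unopened curtains.
P(win by switching) = (4/5) · (1/2) = 2/5.

2/5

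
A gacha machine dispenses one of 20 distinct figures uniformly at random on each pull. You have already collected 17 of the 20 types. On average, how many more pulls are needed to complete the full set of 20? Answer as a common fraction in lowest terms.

Starting from 17 distinct types, each trial gives a new one with probability (20−i)/20 when i types are held, so the wait for the next new type is 20/(20−i).
E = 20/3 + 20/2 + 20/1 = 110/3.

110/3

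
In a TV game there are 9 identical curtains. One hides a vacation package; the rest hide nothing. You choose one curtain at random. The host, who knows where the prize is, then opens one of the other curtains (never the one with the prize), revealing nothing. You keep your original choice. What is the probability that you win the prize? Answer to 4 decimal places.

The host can always open an empty curtain regardless of your choice, so this gives no information about your original curtain.
P(win by staying) = 1/9 ≈ 0.1111.

0.1111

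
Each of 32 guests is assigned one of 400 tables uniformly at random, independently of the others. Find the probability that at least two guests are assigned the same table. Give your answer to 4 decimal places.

0.7203

It's easier to compute the probability that all 32 are distinct.
P(all distinct) = 400/400 · 399/400 · ··· · 369/400 ≈ 0.2797.
So the probability of at least one match is 1 − 0.2797 = 0.7203.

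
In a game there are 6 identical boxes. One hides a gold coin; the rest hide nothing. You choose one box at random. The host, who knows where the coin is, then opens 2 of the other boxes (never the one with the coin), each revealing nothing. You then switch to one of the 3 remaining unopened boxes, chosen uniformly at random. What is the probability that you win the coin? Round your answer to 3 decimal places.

0.278

Your original box holds the coin with probability 1/6, so the other 5 collectively hold it with probability 5/6.
The host can always find 2 empty boxes to open, so the reveals don't change that 5/6; it is now spread over the 3 remaining unopened boxes.
P(win by switching) = (5/6) · (1/3) = 5/18 ≈ 0.278.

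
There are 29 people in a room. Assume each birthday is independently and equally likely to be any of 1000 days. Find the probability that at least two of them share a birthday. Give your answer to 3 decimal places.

0.336

It's easier to compute the probability that all 29 are distinct.
P(all distinct) = 1000/1000 · 999/1000 · ··· · 972/1000 ≈ 0.664.
So the probability of at least one match is 1 − 0.664 = 0.336.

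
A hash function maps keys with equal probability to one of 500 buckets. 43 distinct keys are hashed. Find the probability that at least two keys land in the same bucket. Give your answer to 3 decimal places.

0.844

It's easier to compute the probability that all 43 are distinct.
P(all distinct) = 500/500 · 499/500 · ··· · 458/500 ≈ 0.156.
So the probability of at least one match is 1 − 0.156 = 0.844.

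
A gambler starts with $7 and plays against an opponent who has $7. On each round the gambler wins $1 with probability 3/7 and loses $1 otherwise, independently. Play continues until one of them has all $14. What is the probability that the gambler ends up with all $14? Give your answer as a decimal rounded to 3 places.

Let r = q/p = (4/7)/(3/7) = 4/3. The recurrence P(i) = p·P(i+1) + q·P(i−1) with P(0)=0, P(14)=1 gives P(i) = (1 − r^i)/(1 − r^14).
P(7) = (1 − (4/3)^7) / (1 − (4/3)^14) = 2187/18571 ≈ 0.118.

0.118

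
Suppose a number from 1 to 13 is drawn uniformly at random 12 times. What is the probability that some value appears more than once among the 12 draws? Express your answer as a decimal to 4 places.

0.9997

P(all 12 different) = 13/13 · 12/13 · ··· · 2/13 ≈ 0.0003.
P(at least two equal) = 1 − 0.0003 = 0.9997.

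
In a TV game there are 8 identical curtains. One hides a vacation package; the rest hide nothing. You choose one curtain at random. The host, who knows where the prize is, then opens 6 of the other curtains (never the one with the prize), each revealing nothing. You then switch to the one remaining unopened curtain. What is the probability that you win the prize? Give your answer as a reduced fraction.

Your original curtain holds the prize with probability 1/8, so the other 7 collectively hold it with probability 7/8.
The host can always find 6 empty curtains to open, so the reveals don't change that 7/8; it is now spread over the 1 remaining unopened curtain.
P(win by switching) = (7/8) · (1/1) = 7/8.

7/8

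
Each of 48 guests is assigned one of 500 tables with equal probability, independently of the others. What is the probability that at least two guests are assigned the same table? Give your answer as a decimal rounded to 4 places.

0.9028

It's easier to compute the probability that all 48 are distinct.
P(all distinct) = 500/500 · 499/500 · ··· · 453/500 ≈ 0.0972.
So the probability of at least one match is 1 − 0.0972 = 0.9028.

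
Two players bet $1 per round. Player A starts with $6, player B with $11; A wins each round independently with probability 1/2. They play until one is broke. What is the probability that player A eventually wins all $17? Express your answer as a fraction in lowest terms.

6/17

With a fair step, P(i) = ½P(i−1) + ½P(i+1) with P(0)=0, P(17)=1 has the linear solution P(i) = i/17.
P(6) = 6/17.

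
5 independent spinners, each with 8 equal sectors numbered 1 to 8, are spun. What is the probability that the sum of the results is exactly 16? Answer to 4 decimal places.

There are 8^5 = 32768 equally likely outcomes.
The number of ordered 5-tuples from {1,…,8} summing to 16 is 1190.
P(sum = 16) = 1190/32768 = 595/16384 ≈ 0.0363.

0.0363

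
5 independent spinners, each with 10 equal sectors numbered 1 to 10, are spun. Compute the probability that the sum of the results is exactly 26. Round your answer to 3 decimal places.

There are 10^5 = 100000 equally likely outcomes.
The number of ordered 5-tuples from {1,…,10} summing to 26 is 5875.
P(sum = 26) = 5875/100000 = 47/800 ≈ 0.059.

0.059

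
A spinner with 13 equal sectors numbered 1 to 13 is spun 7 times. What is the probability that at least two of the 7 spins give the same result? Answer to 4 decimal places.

P(all 7 different) = 13/13 · 12/13 · ··· · 7/13 ≈ 0.1378.
P(at least two equal) = 1 − 0.1378 = 0.8622.

0.8622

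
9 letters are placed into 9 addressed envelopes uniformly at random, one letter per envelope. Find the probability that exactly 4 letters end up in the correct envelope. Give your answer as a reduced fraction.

11/720

Choose which 4 of the 9 are fixed: C(9,4) = 126 ways.
The remaining 5 must have no fixed point: D(5) = 44.
P = 126·44/362880 = 11/720.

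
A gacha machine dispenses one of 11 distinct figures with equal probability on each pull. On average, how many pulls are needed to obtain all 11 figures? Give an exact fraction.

83711/2520

After i distinct types are collected, each trial gives a new one with probability (11−i)/11, so the expected wait for the next new type is 11/(11−i).
E = 11/11 + 11/10 + 11/9 + 11/8 + 11/7 + 11/6 + 11/5 + 11/4 + 11/3 + 11/2 + 11/1 = 83711/2520.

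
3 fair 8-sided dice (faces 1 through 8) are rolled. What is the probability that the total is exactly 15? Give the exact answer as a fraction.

23/256

There are 8^3 = 512 equally likely outcomes.
The number of ordered 3-tuples from {1,…,8} summing to 15 is 46.
P(sum = 15) = 46/512 = 23/256.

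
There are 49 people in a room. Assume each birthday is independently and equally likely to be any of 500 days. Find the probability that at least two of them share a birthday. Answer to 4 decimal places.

It's easier to compute the probability that all 49 are distinct.
P(all distinct) = 500/500 · 499/500 · ··· · 452/500 ≈ 0.0879.
So the probability of at least one match is 1 − 0.0879 = 0.9121.

0.9121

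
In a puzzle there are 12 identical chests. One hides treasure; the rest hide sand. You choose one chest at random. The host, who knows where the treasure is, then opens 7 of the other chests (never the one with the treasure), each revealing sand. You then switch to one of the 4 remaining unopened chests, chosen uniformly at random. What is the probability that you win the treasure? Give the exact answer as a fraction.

Your original chest holds the treasure with probability 1/12, so the other 11 collectively hold it with probability 11/12.
The host can always find 7 empty chests to open, so the reveals don't change that 11/12; it is now spread over the 4 remaining unopened chests.
P(win by switching) = (11/12) · (1/4) = 11/48.

11/48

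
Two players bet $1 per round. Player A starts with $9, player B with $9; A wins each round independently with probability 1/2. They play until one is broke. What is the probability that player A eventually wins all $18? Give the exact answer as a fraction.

With a fair step, P(i) = ½P(i−1) + ½P(i+1) with P(0)=0, P(18)=1 has the linear solution P(i) = i/18.
P(9) = 9/18 = 1/2.

1/2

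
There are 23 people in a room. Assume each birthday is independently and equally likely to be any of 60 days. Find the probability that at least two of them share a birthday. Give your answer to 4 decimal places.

0.9923

It's easier to compute the probability that all 23 are distinct.
P(all distinct) = 60/60 · 59/60 · ··· · 38/60 ≈ 0.0077.
So the probability of at least one match is 1 − 0.0077 = 0.9923.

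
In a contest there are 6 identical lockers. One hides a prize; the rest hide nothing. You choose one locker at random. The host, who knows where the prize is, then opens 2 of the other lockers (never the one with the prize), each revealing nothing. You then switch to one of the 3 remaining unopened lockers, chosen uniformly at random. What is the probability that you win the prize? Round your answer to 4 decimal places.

Your original locker holds the prize with probability 1/6, so the other 5 collectively hold it with probability 5/6.
The host can always find 2 empty lockers to open, so the reveals don't change that 5/6; it is now spread over the 3 remaining unopened lockers.
P(win by switching) = (5/6) · (1/3) = 5/18 ≈ 0.2778.

0.2778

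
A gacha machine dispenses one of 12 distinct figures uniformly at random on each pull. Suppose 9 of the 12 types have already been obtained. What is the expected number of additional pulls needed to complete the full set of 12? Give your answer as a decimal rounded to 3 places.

22.000

Starting from 9 distinct types, each trial gives a new one with probability (12−i)/12 when i types are held, so the wait for the next new type is 12/(12−i).
E = 12/3 + 12/2 + 12/1 = 22 ≈ 22.000.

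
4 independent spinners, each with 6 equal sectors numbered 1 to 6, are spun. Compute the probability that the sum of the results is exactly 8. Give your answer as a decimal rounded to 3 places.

There are 6^4 = 1296 equally likely outcomes.
The number of ordered 4-tuples from {1,…,6} summing to 8 is 35.
P(sum = 8) = 35/1296 ≈ 0.027.

0.027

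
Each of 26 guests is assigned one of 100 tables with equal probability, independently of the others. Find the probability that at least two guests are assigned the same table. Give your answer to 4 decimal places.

0.9718

It's easier to compute the probability that all 26 are distinct.
P(all distinct) = 100/100 · 99/100 · ··· · 75/100 ≈ 0.0282.
So the probability of at least one match is 1 − 0.0282 = 0.9718.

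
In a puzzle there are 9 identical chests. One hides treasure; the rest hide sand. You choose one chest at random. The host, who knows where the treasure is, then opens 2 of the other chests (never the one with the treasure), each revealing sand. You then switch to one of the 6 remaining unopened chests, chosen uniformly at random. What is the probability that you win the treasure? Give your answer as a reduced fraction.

Your original chest holds the treasure with probability 1/9, so the other 8 collectively hold it with probability 8/9.
The host can always find 2 empty chests to open, so the reveals don't change that 8/9; it is now spread over the 6 remaining unopened chests.
P(win by switching) = (8/9) · (1/6) = 4/27.

4/27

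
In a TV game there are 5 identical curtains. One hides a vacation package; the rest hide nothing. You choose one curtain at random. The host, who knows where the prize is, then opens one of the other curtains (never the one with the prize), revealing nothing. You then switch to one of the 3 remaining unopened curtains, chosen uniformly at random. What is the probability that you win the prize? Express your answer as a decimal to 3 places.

0.267

Your original curtain holds the prize with probability 1/5, so the other 4 collectively hold it with probability 4/5.
The host can always find an empty curtain to open, so this doesn't change that 4/5; it is now spread over the 3 remaining unopened curtains.
P(win by switching) = (4/5) · (1/3) = 4/15 ≈ 0.267.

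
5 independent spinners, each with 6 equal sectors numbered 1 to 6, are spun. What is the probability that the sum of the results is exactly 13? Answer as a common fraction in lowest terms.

35/648

There are 6^5 = 7776 equally likely outcomes.
The number of ordered 5-tuples from {1,…,6} summing to 13 is 420.
P(sum = 13) = 420/7776 = 35/648.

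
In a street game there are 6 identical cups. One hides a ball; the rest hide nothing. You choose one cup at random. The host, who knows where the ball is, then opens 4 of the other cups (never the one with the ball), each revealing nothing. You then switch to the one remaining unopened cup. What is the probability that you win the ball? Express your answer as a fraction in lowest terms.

5/6

Your original cup holds the ball with probability 1/6, so the other 5 collectively hold it with probability 5/6.
The host can always find 4 empty cups to open, so the reveals don't change that 5/6; it is now spread over the 1 remaining unopened cup.
P(win by switching) = (5/6) · (1/1) = 5/6.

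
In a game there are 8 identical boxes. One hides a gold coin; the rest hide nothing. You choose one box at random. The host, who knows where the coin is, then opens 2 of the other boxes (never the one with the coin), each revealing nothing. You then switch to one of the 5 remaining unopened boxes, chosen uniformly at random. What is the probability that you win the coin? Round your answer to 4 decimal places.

Your original box holds the coin with probability 1/8, so the other 7 collectively hold it with probability 7/8.
The host can always find 2 empty boxes to open, so the reveals don't change that 7/8; it is now spread over the 5 remaining unopened boxes.
P(win by switching) = (7/8) · (1/5) = 7/40 ≈ 0.1750.

0.1750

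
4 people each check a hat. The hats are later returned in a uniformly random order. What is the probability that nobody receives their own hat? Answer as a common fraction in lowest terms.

This is the derangement probability: permutations of 4 with no fixed point.
D(4) = 4! · (1 − 1/1! + 1/2! − ··· + (−1)^4/4!) = 9.
P = 9/24 = 3/8.

3/8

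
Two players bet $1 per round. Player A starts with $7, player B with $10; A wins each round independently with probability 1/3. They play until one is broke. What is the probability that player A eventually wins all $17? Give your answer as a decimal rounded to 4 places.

0.0010

Let r = q/p = (2/3)/(1/3) = 2. The recurrence P(i) = p·P(i+1) + q·P(i−1) with P(0)=0, P(17)=1 gives P(i) = (1 − r^i)/(1 − r^17).
P(7) = (1 − (2)^7) / (1 − (2)^17) = 127/131071 ≈ 0.0010.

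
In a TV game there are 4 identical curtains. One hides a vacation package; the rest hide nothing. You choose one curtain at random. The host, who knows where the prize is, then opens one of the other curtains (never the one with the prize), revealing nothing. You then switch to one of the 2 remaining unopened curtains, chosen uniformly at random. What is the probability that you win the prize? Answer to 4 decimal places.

Your original curtain holds the prize with probability 1/4, so the other 3 collectively hold it with probability 3/4.
The host can always find an empty curtain to open, so this doesn't change that 3/4; it is now spread over the 2 remaining unopened curtains.
P(win by switching) = (3/4) · (1/2) = 3/8 ≈ 0.3750.

0.3750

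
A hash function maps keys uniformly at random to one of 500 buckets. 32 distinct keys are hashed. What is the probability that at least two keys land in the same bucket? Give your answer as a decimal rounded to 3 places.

0.637

It's easier to compute the probability that all 32 are distinct.
P(all distinct) = 500/500 · 499/500 · ··· · 469/500 ≈ 0.363.
So the probability of at least one match is 1 − 0.363 = 0.637.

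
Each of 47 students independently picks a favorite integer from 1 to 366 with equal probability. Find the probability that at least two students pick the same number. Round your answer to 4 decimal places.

0.9544

It's easier to compute the probability that all 47 are distinct.
P(all distinct) = 366/366 · 365/366 · ··· · 320/366 ≈ 0.0456.
So the probability of at least one match is 1 − 0.0456 = 0.9544.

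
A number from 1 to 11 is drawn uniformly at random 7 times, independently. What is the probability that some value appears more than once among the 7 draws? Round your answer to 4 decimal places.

0.9147

P(all 7 different) = 11/11 · 10/11 · ··· · 5/11 ≈ 0.0853.
P(at least two equal) = 1 − 0.0853 = 0.9147.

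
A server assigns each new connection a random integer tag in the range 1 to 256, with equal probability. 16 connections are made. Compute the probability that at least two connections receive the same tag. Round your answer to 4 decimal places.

It's easier to compute the probability that all 16 are distinct.
P(all distinct) = 256/256 · 255/256 · ··· · 241/256 ≈ 0.6197.
So the probability of at least one match is 1 − 0.6197 = 0.3803.

0.3803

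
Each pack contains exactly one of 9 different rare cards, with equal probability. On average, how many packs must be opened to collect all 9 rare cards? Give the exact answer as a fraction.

7129/280

After i distinct types are collected, each trial gives a new one with probability (9−i)/9, so the expected wait for the next new type is 9/(9−i).
E = 9/9 + 9/8 + 9/7 + 9/6 + 9/5 + 9/4 + 9/3 + 9/2 + 9/1 = 7129/280.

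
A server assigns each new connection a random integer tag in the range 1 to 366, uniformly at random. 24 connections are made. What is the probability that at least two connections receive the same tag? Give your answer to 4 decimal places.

It's easier to compute the probability that all 24 are distinct.
P(all distinct) = 366/366 · 365/366 · ··· · 343/366 ≈ 0.4627.
So the probability of at least one match is 1 − 0.4627 = 0.5373.

0.5373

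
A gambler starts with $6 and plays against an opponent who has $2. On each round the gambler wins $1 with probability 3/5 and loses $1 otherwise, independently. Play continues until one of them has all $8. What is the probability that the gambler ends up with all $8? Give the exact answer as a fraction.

Let r = q/p = (2/5)/(3/5) = 2/3. The recurrence P(i) = p·P(i+1) + q·P(i−1) with P(0)=0, P(8)=1 gives P(i) = (1 − r^i)/(1 − r^8).
P(6) = (1 − (2/3)^6) / (1 − (2/3)^8) = 1197/1261.

1197/1261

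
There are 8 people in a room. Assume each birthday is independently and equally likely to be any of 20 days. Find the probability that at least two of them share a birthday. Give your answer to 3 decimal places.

It's easier to compute the probability that all 8 are distinct.
P(all distinct) = 20/20 · 19/20 · ··· · 13/20 ≈ 0.198.
So the probability of at least one match is 1 − 0.198 = 0.802.

0.802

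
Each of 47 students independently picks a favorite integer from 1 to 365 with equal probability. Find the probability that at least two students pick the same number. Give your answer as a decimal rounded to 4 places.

0.9548

It's easier to compute the probability that all 47 are distinct.
P(all distinct) = 365/365 · 364/365 · ··· · 319/365 ≈ 0.0452.
So the probability of at least one match is 1 − 0.0452 = 0.9548.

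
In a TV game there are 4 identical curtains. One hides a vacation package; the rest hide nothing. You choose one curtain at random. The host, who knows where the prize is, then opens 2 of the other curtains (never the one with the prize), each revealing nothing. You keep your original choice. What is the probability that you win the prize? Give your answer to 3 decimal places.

The host can always open 2 empty curtains regardless of your choice, so the reveals give no information about your original curtain.
P(win by staying) = 1/4 ≈ 0.250.

0.250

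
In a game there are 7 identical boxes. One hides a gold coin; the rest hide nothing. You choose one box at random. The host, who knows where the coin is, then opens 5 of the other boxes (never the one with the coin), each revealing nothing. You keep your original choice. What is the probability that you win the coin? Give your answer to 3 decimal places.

0.143

The host can always open 5 empty boxes regardless of your choice, so the reveals give no information about your original box.
P(win by staying) = 1/7 ≈ 0.143.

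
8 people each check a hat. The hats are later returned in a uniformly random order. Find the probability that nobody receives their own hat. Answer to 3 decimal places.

0.368

This is the derangement probability: permutations of 8 with no fixed point.
D(8) = 8! · (1 − 1/1! + 1/2! − ··· + (−1)^8/8!) = 14833.
P = 14833/40320 = 2119/5760 ≈ 0.368.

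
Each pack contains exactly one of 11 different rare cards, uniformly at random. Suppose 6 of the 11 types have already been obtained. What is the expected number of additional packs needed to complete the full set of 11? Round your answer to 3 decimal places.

Starting from 6 distinct types, each trial gives a new one with probability (11−i)/11 when i types are held, so the wait for the next new type is 11/(11−i).
E = 11/5 + 11/4 + 11/3 + 11/2 + 11/1 = 1507/60 ≈ 25.117.

25.117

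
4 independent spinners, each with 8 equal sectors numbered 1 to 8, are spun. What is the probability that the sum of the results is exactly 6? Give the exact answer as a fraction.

5/2048

There are 8^4 = 4096 equally likely outcomes.
The number of ordered 4-tuples from {1,…,8} summing to 6 is 10.
P(sum = 6) = 10/4096 = 5/2048.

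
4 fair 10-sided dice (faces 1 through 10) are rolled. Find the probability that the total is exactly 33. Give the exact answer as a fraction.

3/250

There are 10^4 = 10000 equally likely outcomes.
The number of ordered 4-tuples from {1,…,10} summing to 33 is 120.
P(sum = 33) = 120/10000 = 3/250.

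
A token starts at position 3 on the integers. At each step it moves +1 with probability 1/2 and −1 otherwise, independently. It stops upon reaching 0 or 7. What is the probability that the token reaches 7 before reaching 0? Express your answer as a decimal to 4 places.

0.4286

With a fair step, P(i) = ½P(i−1) + ½P(i+1) with P(0)=0, P(7)=1 has the linear solution P(i) = i/7.
P(3) = 3/7 ≈ 0.4286.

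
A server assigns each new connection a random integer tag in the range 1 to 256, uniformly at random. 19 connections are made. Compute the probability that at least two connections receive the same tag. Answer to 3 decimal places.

It's easier to compute the probability that all 19 are distinct.
P(all distinct) = 256/256 · 255/256 · ··· · 238/256 ≈ 0.504.
So the probability of at least one match is 1 − 0.504 = 0.496.

0.496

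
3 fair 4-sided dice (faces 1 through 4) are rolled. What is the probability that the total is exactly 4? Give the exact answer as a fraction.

3/64

There are 4^3 = 64 equally likely outcomes.
The number of ordered 3-tuples from {1,…,4} summing to 4 is 3.
P(sum = 4) = 3/64.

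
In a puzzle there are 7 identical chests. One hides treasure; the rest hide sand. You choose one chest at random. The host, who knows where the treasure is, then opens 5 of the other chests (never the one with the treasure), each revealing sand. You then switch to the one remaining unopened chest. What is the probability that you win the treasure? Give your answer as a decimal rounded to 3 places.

Your original chest holds the treasure with probability 1/7, so the other 6 collectively hold it with probability 6/7.
The host can always find 5 empty chests to open, so the reveals don't change that 6/7; it is now spread over the 1 remaining unopened chest.
P(win by switching) = (6/7) · (1/1) = 6/7 ≈ 0.857.

0.857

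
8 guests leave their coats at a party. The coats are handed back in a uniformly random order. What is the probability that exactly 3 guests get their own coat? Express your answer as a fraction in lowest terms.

Choose which 3 of the 8 are fixed: C(8,3) = 56 ways.
The remaining 5 must have no fixed point: D(5) = 44.
P = 56·44/40320 = 11/180.

11/180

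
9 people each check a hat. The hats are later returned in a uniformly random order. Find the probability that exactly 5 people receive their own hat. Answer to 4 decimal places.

0.0031

Choose which 5 of the 9 are fixed: C(9,5) = 126 ways.
The remaining 4 must have no fixed point: D(4) = 9.
P = 126·9/362880 = 1/320 ≈ 0.0031.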